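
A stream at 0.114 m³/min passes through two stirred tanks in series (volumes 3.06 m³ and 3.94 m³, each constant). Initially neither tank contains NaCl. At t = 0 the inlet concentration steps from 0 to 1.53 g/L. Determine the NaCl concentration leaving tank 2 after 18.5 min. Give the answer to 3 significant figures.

Time constants: τᵢ = Vᵢ/Q for each well-mixed tank.
τ₁ = 3.06/0.114 = 26.842 min; τ₂ = 3.94/0.114 = 34.561 min.
Solving the cascade with C₁(0)=C₂(0)=0 gives C₂(t) = C_in[1 − (τ₁ e^(−t/τ₁) − τ₂ e^(−t/τ₂))/(τ₁ − τ₂)].
At t = 18.5: e^(−t/τ₁) = 0.50197, e^(−t/τ₂) = 0.58551.
C₂ = 1.53·[1 − (26.842·0.50197 − 34.561·0.58551)/(-7.7193)] = 1.53·0.12402 = 0.18974 g/L.

0.190 g/L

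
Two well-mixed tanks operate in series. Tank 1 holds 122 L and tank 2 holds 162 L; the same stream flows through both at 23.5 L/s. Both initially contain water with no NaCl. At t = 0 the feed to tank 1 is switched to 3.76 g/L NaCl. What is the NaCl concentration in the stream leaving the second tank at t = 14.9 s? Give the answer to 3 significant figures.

Each tank obeys Vᵢ dCᵢ/dt = Q(Cᵢ₋₁ − Cᵢ), so τᵢ = Vᵢ/Q.
τ₁ = 122/23.5 = 5.1915 s; τ₂ = 162/23.5 = 6.8936 s.
Tank 1: C₁ = C_in(1 − e^(−t/τ₁)). Tank 2 (τ₁ ≠ τ₂): C₂ = C_in[1 − (τ₁ e^(−t/τ₁) − τ₂ e^(−t/τ₂))/(τ₁ − τ₂)].
At t = 14.9: e^(−t/τ₁) = 0.056694, e^(−t/τ₂) = 0.11516.
C₂ = 3.76·[1 − (5.1915·0.056694 − 6.8936·0.11516)/(-1.7021)] = 3.76·0.70651 = 2.6565 g/L.

2.66 g/L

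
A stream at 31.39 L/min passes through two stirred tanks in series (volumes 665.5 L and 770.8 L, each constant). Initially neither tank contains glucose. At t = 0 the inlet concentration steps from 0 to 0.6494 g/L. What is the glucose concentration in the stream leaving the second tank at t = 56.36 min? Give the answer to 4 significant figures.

0.4581 g/L

Each tank obeys Vᵢ dCᵢ/dt = Q(Cᵢ₋₁ − Cᵢ), so τᵢ = Vᵢ/Q.
τ₁ = 665.5/31.39 = 21.2010 min; τ₂ = 770.8/31.39 = 24.5556 min.
Tank 1: C₁ = C_in(1 − e^(−t/τ₁)). Tank 2 (τ₁ ≠ τ₂): C₂ = C_in[1 − (τ₁ e^(−t/τ₁) − τ₂ e^(−t/τ₂))/(τ₁ − τ₂)].
At t = 56.36: e^(−t/τ₁) = 0.0700628, e^(−t/τ₂) = 0.100741.
C₂ = 0.6494·[1 − (21.2010·0.0700628 − 24.5556·0.100741)/(-3.35457)] = 0.6494·0.705370 = 0.458067 g/L.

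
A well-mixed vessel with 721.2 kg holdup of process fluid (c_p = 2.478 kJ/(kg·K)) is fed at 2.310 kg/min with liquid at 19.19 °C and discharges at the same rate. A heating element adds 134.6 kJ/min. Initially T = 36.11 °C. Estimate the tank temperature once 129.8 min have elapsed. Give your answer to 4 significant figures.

38.35 °C

M c_p dT/dt = ṁ c_p (T_in − T) + Q̇.
Rearrange: dT/dt = (T_ss − T)/τ with τ = M/ṁ = 312.208 min and T_ss = T_in + Q̇/(ṁ c_p) = 42.7043 °C.
This is linear first-order; T(t) = T_ss + (T₀ − T_ss) e^(−t/τ).
T(129.8) = 42.7043 + (-6.59429)·e^(−129.8/312.208) = 42.7043 + (-6.59429)·0.659846 = 38.3531 °C.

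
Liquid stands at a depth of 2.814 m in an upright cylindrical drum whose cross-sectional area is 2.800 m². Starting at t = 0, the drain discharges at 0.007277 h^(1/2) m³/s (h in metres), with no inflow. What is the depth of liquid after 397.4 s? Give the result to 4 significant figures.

A dh/dt = −Q_out = −0.007277 √h.
∫ h^(−1/2) dh = −(0.007277/A) ∫ dt, giving 2√h = 2√h₀ − (0.007277/A) t.
√h = √2.814 − 0.007277·397.4/(2·2.800) = 1.67750 − 0.516407 = 1.16109.
h = 1.16109² = 1.34813 m.

1.348 m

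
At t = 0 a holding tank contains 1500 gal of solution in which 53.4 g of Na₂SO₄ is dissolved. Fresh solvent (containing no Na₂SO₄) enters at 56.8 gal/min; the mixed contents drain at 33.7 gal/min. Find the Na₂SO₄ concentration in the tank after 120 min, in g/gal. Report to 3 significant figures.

0.00272 g/gal

Total volume: dV/dt = Q_in − Q_out = 23.100 gal/min, so V(t) = 1500 + 23.100 t and V(120) = 4272.0 gal.
Species balance (pure solvent in): dm/dt = −Q_out · m/V(t).
Separate: dm/m = −Q_out dt/V(t) ⇒ ln(m/m₀) = −(Q_out/(Q_in−Q_out)) ln(V/V₀).
m = m₀ (V₀/V)^(Q_out/(Q_in−Q_out)) = 53.4 × (1500/4272.0)^(1.4589) = 11.599 g.
C = m/V = 11.599/4272.0 = 0.0027151 g/gal.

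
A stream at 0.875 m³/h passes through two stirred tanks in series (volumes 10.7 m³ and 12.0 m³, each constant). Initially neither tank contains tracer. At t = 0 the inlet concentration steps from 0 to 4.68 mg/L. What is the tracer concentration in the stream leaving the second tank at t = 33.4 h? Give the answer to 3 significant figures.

3.41 mg/L

Each tank obeys Vᵢ dCᵢ/dt = Q(Cᵢ₋₁ − Cᵢ), so τᵢ = Vᵢ/Q.
τ₁ = 10.7/0.875 = 12.229 h; τ₂ = 12.0/0.875 = 13.714 h.
Solving the cascade with C₁(0)=C₂(0)=0 gives C₂(t) = C_in[1 − (τ₁ e^(−t/τ₁) − τ₂ e^(−t/τ₂))/(τ₁ − τ₂)].
At t = 33.4: e^(−t/τ₁) = 0.065134, e^(−t/τ₂) = 0.087561.
C₂ = 4.68·[1 − (12.229·0.065134 − 13.714·0.087561)/(-1.4857)] = 4.68·0.72785 = 3.4063 mg/L.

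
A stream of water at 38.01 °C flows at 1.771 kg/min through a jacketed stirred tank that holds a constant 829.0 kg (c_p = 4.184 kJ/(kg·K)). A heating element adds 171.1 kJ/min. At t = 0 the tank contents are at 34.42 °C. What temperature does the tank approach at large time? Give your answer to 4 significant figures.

61.10 °C

Energy balance: M c_p dT/dt = ṁ c_p (T_in − T) + 171.1.
At steady state dT/dt = 0 ⇒ T_ss = T_in + Q̇/(ṁ c_p) = 38.01 + 171.1/(1.771·4.184) = 61.1008 °C.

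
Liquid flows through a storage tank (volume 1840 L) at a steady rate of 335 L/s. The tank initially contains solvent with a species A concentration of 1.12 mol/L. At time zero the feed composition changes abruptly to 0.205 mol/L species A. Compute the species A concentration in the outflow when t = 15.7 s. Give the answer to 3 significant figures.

Mass balance on the solute (V constant): V dC/dt = Q(C_in − C).
Rewrite as dC/dt + C/τ = C_in/τ, τ = V/Q = 5.4925 s.
Solution: C(t) = C_in + (C₀ − C_in) e^(−t/τ).
C(15.7) = 0.205 + (1.12 − 0.205)·e^(−15.7/5.4925) = 0.205 + (0.91500)·0.057359 = 0.25748 mol/L.

0.257 mol/L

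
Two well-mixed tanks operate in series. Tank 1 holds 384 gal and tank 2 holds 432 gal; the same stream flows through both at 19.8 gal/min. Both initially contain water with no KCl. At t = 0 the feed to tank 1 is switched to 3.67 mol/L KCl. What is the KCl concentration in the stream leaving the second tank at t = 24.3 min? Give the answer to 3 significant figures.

Time constants: τᵢ = Vᵢ/Q for each well-mixed tank.
τ₁ = 384/19.8 = 19.394 min; τ₂ = 432/19.8 = 21.818 min.
Solving the cascade with C₁(0)=C₂(0)=0 gives C₂(t) = C_in[1 − (τ₁ e^(−t/τ₁) − τ₂ e^(−t/τ₂))/(τ₁ − τ₂)].
At t = 24.3: e^(−t/τ₁) = 0.28566, e^(−t/τ₂) = 0.32833.
C₂ = 3.67·[1 − (19.394·0.28566 − 21.818·0.32833)/(-2.4242)] = 3.67·0.33032 = 1.2123 mol/L.

1.21 mol/L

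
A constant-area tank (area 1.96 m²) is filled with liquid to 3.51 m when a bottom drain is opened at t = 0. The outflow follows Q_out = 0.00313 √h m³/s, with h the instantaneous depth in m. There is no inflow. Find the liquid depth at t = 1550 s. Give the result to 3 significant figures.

Volume balance on the tank: A dh/dt = −0.00313 √h.
This is separable: 2 d(√h)/dt = −0.00313/A, so √h = √h₀ − (0.00313/(2A)) t.
√h = √3.51 − 0.00313·1550/(2·1.96) = 1.8735 − 1.2376 = 0.63587.
h = 0.63587² = 0.40433 m.

0.404 m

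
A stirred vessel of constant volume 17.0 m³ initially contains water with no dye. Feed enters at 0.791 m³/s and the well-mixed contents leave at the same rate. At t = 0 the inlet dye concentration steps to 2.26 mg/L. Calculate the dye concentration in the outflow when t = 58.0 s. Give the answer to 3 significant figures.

2.11 mg/L

Species balance on the tank: V dC/dt = Q(C_in − C).
Time constant τ = V/Q = 17.0/0.791 = 21.492 s.
Integrating: C(t) = C_in + (C₀ − C_in) e^(−t/τ).
C(58.0) = 2.26 + (0 − 2.26)·e^(−58.0/21.492) = 2.26 + (-2.2600)·0.067293 = 2.1079 mg/L.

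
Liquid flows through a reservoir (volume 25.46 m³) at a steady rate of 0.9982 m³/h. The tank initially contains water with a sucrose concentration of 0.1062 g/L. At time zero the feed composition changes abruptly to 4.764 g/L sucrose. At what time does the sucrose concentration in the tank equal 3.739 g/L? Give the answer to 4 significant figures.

38.61 h

Species balance: V dC/dt = Q(C_in − C) ⇒ τ = V/Q = 25.5059 h.
C(t) = C_in + (C₀ − C_in) e^(−t/τ). Set C = 3.739 and solve for t:
e^(−t/τ) = (C − C_in)/(C₀ − C_in) = (3.739 − 4.764)/(0.1062 − 4.764) = 0.220061
t = −τ ln(…) = 25.5059 × 1.51385 = 38.6121 h.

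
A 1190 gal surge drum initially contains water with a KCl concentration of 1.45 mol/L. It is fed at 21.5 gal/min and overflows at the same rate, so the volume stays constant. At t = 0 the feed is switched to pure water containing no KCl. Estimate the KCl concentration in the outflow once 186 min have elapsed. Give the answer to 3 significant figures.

Accumulation = in − out for the solute gives V dC/dt = Q(C_in − C).
So dC/dt = (C_in − C)/τ with τ = V/Q = 1190/21.5 = 55.349 min.
This is linear first-order; C(t) = C_in + (C₀ − C_in) e^(−t/τ).
C(186) = 0 + (1.45 − 0)·e^(−186/55.349) = 0 + (1.4500)·0.034718 = 0.050341 mol/L.

0.0503 mol/L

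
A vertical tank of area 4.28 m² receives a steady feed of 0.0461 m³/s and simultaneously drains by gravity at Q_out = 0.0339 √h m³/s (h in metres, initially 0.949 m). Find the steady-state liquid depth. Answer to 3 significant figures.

Level balance: A dh/dt = 0.0461 − 0.0339 √h. Setting dh/dt = 0:
Q_in = 0.0339 √h_ss ⇒ √h_ss = 0.0461/0.0339 = 1.3599.
h_ss = 1.3599² = 1.8493 m. (Since h₀ = 0.949 m < h_ss, the level will rise toward this value.)

1.85 m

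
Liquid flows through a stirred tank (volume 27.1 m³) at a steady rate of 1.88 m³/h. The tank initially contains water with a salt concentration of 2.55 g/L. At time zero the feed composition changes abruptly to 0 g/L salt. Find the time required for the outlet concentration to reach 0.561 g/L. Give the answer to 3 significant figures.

Species balance: V dC/dt = Q(C_in − C) ⇒ τ = V/Q = 14.415 h.
C(t) = C_in + (C₀ − C_in) e^(−t/τ). Set C = 0.561 and solve for t:
e^(−t/τ) = (C − C_in)/(C₀ − C_in) = (0.561 − 0)/(2.55 − 0) = 0.22000
t = −τ ln(…) = 14.415 × 1.5141 = 21.826 h.

21.8 h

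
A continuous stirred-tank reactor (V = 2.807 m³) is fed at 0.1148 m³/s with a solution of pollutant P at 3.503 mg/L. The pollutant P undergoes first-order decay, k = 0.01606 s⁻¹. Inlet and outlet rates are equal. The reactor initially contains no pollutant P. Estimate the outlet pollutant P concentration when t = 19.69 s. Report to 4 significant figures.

V dC/dt = Q(C_in − C) − k V C.
dC/dt = (Q/V) C_in − (Q/V + k) C; effective rate a = Q/V + k = 0.0408978 + 0.01606 = 0.0569578 s⁻¹.
C_ss = Q C_in/(Q + kV) = 2.51528 mg/L; C(t) = C_ss + (C₀ − C_ss) e^(−a t).
C(19.69) = 2.51528 + (-2.51528)·e^(−0.0569578·19.69) = 2.51528 + (-2.51528)·0.325791 = 1.69583 mg/L.

1.696 mg/L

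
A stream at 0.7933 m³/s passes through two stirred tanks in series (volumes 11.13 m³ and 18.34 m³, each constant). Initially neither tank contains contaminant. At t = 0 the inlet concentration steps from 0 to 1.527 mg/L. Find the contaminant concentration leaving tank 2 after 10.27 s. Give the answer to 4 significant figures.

Each tank obeys Vᵢ dCᵢ/dt = Q(Cᵢ₋₁ − Cᵢ), so τᵢ = Vᵢ/Q.
τ₁ = 11.13/0.7933 = 14.0300 s; τ₂ = 18.34/0.7933 = 23.1186 s.
Solving the cascade with C₁(0)=C₂(0)=0 gives C₂(t) = C_in[1 − (τ₁ e^(−t/τ₁) − τ₂ e^(−t/τ₂))/(τ₁ − τ₂)].
At t = 10.27: e^(−t/τ₁) = 0.480945, e^(−t/τ₂) = 0.641317.
C₂ = 1.527·[1 − (14.0300·0.480945 − 23.1186·0.641317)/(-9.08862)] = 1.527·0.111117 = 0.169676 mg/L.

0.1697 mg/L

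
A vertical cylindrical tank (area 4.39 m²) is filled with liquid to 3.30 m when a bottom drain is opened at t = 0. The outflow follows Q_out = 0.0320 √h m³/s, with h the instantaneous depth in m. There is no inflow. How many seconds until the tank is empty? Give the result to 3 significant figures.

With no inflow, A dh/dt = −0.0320 √h.
Separate and integrate: 2(√h − √h₀) = −(0.0320/A) t.
Set h = 0: 2√h₀ = (0.0320/A) t_empty ⇒ t_empty = 2A√h₀/0.0320.
t_empty = 2·4.39·√3.30/0.0320 = 8.7800·1.8166/0.0320 = 498.43 s.

498 s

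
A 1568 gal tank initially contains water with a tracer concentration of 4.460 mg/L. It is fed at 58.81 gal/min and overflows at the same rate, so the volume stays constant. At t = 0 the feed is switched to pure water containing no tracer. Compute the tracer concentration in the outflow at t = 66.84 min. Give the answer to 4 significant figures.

Species balance on the tank: V dC/dt = Q(C_in − C).
Time constant τ = V/Q = 1568/58.81 = 26.6621 min.
This is linear first-order; C(t) = C_in + (C₀ − C_in) e^(−t/τ).
C(66.84) = 0 + (4.460 − 0)·e^(−66.84/26.6621) = 0 + (4.46000)·0.0815184 = 0.363572 mg/L.

0.3636 mg/L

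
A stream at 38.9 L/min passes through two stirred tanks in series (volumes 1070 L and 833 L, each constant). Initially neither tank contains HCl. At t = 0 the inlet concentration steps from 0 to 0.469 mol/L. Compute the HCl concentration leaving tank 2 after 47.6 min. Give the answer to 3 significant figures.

Each tank obeys Vᵢ dCᵢ/dt = Q(Cᵢ₋₁ − Cᵢ), so τᵢ = Vᵢ/Q.
τ₁ = 1070/38.9 = 27.506 min; τ₂ = 833/38.9 = 21.414 min.
Solving the cascade with C₁(0)=C₂(0)=0 gives C₂(t) = C_in[1 − (τ₁ e^(−t/τ₁) − τ₂ e^(−t/τ₂))/(τ₁ − τ₂)].
At t = 47.6: e^(−t/τ₁) = 0.17719, e^(−t/τ₂) = 0.10830.
C₂ = 0.469·[1 − (27.506·0.17719 − 21.414·0.10830)/(6.0925)] = 0.469·0.58065 = 0.27233 mol/L.

0.272 mol/L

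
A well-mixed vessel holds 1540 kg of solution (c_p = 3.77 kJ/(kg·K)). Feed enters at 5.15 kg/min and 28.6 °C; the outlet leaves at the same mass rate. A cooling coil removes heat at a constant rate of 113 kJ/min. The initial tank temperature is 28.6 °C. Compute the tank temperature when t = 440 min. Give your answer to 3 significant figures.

M c_p dT/dt = ṁ c_p (T_in − T) − Q̇.
Rearrange: dT/dt = (T_ss − T)/τ with τ = M/ṁ = 299.03 min and T_ss = T_in − Q̇/(ṁ c_p) = 22.780 °C.
Integrating: T(t) = T_ss + (T₀ − T_ss) e^(−t/τ).
T(440) = 22.780 + (5.8201)·e^(−440/299.03) = 22.780 + (5.8201)·0.22960 = 24.116 °C.

24.1 °C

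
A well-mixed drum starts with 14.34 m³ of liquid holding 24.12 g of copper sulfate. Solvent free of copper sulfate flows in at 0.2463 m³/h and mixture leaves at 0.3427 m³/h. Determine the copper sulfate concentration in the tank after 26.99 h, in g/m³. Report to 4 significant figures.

1.008 g/m³

Let m(t) be the amount of copper sulfate. Volume: V(t) = V₀ + (Q_in − Q_out) t = 14.34 − 0.0964000 t; V(26.99) = 11.7382 m³.
No copper sulfate enters, so dm/dt = −Q_out · (m/V).
Separate: dm/m = −Q_out dt/V(t) ⇒ ln(m/m₀) = −(Q_out/(Q_in−Q_out)) ln(V/V₀).
m = m₀ (V₀/V)^(Q_out/(Q_in−Q_out)) = 24.12 × (14.34/11.7382)^(-3.55498) = 11.8379 g.
C = m/V = 11.8379/11.7382 = 1.00850 g/m³.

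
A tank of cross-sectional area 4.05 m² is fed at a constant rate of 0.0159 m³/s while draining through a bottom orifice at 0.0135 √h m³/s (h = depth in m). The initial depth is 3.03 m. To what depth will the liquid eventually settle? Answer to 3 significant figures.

1.39 m

Level balance: A dh/dt = 0.0159 − 0.0135 √h. Setting dh/dt = 0:
Q_in = 0.0135 √h_ss ⇒ √h_ss = 0.0159/0.0135 = 1.1778.
h_ss = 1.1778² = 1.3872 m. (Since h₀ = 3.03 m > h_ss, the level will fall toward this value.)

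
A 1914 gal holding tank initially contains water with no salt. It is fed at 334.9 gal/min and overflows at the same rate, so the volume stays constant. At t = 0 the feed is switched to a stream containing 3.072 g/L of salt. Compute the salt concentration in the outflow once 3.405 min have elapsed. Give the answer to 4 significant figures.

1.379 g/L

Accumulation = in − out for the solute gives V dC/dt = Q(C_in − C).
Rewrite as dC/dt + C/τ = C_in/τ, τ = V/Q = 5.71514 min.
Integrating: C(t) = C_in + (C₀ − C_in) e^(−t/τ).
C(3.405) = 3.072 + (0 − 3.072)·e^(−3.405/5.71514) = 3.072 + (-3.07200)·0.551129 = 1.37893 g/L.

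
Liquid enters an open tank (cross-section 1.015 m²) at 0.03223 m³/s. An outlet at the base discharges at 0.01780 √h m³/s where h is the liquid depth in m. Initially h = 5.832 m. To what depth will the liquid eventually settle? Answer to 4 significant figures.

Unsteady balance on liquid volume: A dh/dt = Q_in − 0.01780 √h. At steady state dh/dt = 0:
Q_in = 0.01780 √h_ss ⇒ √h_ss = 0.03223/0.01780 = 1.81067.
h_ss = 1.81067² = 3.27854 m. (Since h₀ = 5.832 m > h_ss, the level will fall toward this value.)

3.279 m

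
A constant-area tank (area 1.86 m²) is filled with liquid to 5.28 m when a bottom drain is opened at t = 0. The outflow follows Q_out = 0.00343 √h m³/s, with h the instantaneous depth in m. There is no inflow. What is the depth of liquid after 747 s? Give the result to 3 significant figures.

Accumulation of liquid (constant cross-section A): A dh/dt = −0.00343 √h.
Separate and integrate: 2(√h − √h₀) = −(0.00343/A) t.
√h = √5.28 − 0.00343·747/(2·1.86) = 2.2978 − 0.68877 = 1.6091.
h = 1.6091² = 2.5891 m.

2.59 m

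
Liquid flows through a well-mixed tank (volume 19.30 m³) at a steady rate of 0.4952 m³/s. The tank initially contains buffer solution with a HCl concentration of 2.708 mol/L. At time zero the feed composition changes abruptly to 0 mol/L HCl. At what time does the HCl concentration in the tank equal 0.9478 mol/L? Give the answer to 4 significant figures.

40.92 s

Species balance on the tank: V dC/dt = Q(C_in − C), so τ = V/Q = 38.9742 s.
C(t) = C_in + (C₀ − C_in) e^(−t/τ). Set C = 0.9478 and solve for t:
e^(−t/τ) = (C − C_in)/(C₀ − C_in) = (0.9478 − 0)/(2.708 − 0) = 0.350000
t = −τ ln(…) = 38.9742 × 1.04982 = 40.9159 s.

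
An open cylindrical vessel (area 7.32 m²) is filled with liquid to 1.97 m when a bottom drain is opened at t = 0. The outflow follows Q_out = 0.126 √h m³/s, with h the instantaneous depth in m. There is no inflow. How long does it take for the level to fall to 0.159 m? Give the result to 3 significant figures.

117 s

With no inflow, A dh/dt = −0.126 √h.
This is separable: 2 d(√h)/dt = −0.126/A, so √h = √h₀ − (0.126/(2A)) t.
t = 2A(√h₀ − √h)/0.126 = 2·7.32·(√1.97 − √0.159)/0.126
  = 14.640 × (1.4036 − 0.39875) / 0.126 = 116.75 s.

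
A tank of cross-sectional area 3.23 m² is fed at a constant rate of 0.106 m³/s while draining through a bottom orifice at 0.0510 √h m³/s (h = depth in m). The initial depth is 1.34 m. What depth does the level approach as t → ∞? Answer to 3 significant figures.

Accumulation of liquid (constant cross-section A): A dh/dt = Q_in − 0.0510 √h. At steady state dh/dt = 0:
Q_in = 0.0510 √h_ss ⇒ √h_ss = 0.106/0.0510 = 2.0784.
h_ss = 2.0784² = 4.3199 m. (Since h₀ = 1.34 m < h_ss, the level will rise toward this value.)

4.32 m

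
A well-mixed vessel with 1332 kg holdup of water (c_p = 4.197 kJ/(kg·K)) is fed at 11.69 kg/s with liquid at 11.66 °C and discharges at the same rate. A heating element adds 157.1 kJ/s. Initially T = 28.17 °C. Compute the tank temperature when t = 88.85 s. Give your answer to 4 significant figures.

First-law balance (no shaft work): M c_p dT/dt = ṁ c_p (T_in − T) + 157.1.
Rearrange: dT/dt = (T_ss − T)/τ with τ = M/ṁ = 113.944 s and T_ss = T_in + Q̇/(ṁ c_p) = 14.8620 °C.
Integrating: T(t) = T_ss + (T₀ − T_ss) e^(−t/τ).
T(88.85) = 14.8620 + (13.3080)·e^(−88.85/113.944) = 14.8620 + (13.3080)·0.458510 = 20.9639 °C.

20.96 °C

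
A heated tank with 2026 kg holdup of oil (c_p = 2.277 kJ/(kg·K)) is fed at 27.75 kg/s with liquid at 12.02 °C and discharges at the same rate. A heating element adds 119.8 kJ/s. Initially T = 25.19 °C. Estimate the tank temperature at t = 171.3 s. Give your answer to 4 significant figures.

Energy balance: M c_p dT/dt = ṁ c_p (T_in − T) + 119.8.
Rearrange: dT/dt = (T_ss − T)/τ with τ = M/ṁ = 73.0090 s and T_ss = T_in + Q̇/(ṁ c_p) = 13.9160 °C.
T approaches T_ss exponentially: T(t) = T_ss + (T₀ − T_ss) e^(−t/τ).
T(171.3) = 13.9160 + (11.2740)·e^(−171.3/73.0090) = 13.9160 + (11.2740)·0.0957240 = 14.9952 °C.

15.00 °C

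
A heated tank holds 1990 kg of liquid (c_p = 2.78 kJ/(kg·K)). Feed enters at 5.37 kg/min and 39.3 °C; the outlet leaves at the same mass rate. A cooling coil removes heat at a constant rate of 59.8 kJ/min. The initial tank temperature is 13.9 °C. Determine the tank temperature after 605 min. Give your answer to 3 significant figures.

Unsteady energy balance on the tank contents: M c_p dT/dt = ṁ c_p (T_in − T) − 59.8.
τ = M/ṁ = 370.58 min; T_ss = T_in − Q̇/(ṁ c_p) = 39.3 − 59.8/(5.37·2.78) = 35.294 °C.
Solution: T(t) = T_ss + (T₀ − T_ss) e^(−t/τ).
T(605) = 35.294 + (-21.394)·e^(−605/370.58) = 35.294 + (-21.394)·0.19542 = 31.113 °C.

31.1 °C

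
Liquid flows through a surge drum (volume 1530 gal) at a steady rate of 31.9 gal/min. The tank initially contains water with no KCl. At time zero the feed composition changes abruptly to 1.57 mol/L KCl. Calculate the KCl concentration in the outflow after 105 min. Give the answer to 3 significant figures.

Unsteady species balance (constant V, well mixed): V dC/dt = Q(C_in − C).
So dC/dt = (C_in − C)/τ with τ = V/Q = 1530/31.9 = 47.962 min.
Solution: C(t) = C_in + (C₀ − C_in) e^(−t/τ).
C(105) = 1.57 + (0 − 1.57)·e^(−105/47.962) = 1.57 + (-1.5700)·0.11200 = 1.3942 mol/L.

1.39 mol/L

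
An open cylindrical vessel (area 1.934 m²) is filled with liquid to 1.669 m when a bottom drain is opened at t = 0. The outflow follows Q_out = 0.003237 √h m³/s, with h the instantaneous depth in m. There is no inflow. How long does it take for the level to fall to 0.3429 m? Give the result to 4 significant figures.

844.0 s

Mass balance (ρ constant): A dh/dt = −0.003237 √h.
This is separable: 2 d(√h)/dt = −0.003237/A, so √h = √h₀ − (0.003237/(2A)) t.
t = 2A(√h₀ − √h)/0.003237 = 2·1.934·(√1.669 − √0.3429)/0.003237
  = 3.86800 × (1.29190 − 0.585577) / 0.003237 = 844.007 s.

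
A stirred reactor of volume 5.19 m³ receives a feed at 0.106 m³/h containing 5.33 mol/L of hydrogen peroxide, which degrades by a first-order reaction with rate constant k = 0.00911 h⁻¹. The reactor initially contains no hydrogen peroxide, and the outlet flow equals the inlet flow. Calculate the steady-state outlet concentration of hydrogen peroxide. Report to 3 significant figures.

3.69 mol/L

Accumulation = in − out − consumed: V dC/dt = Q C_in − Q C − k V C.
At steady state: 0 = Q C_in − (Q + kV) C_ss, so C_ss = Q C_in/(Q + kV).
C_ss = 0.106·5.33/(0.106 + 0.00911·5.19) = 0.56498/0.15328 = 3.6859 mol/L.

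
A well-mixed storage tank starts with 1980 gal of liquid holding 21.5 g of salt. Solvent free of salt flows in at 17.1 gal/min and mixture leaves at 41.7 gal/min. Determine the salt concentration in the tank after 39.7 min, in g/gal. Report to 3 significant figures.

0.00677 g/gal

Let m(t) be the amount of salt. Volume: V(t) = V₀ + (Q_in − Q_out) t = 1980 − 24.600 t; V(39.7) = 1003.4 gal.
Solute balance: dm/dt = 0 − Q_out C = −Q_out m/V(t).
dm/m = −Q_out dt/(V₀ − 24.600 t); integrating gives ln(m/m₀) = −(Q_out/(Q_in−Q_out)) ln(V/V₀).
m = m₀ (V₀/V)^(Q_out/(Q_in−Q_out)) = 21.5 × (1980/1003.4)^(-1.6951) = 6.7926 g.
C = m/V = 6.7926/1003.4 = 0.0067698 g/gal.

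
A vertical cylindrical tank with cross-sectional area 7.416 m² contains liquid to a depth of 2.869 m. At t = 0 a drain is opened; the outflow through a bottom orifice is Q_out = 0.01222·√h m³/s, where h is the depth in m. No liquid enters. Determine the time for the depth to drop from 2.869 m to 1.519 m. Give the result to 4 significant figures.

Mass balance (ρ constant): A dh/dt = −0.01222 √h.
This is separable: 2 d(√h)/dt = −0.01222/A, so √h = √h₀ − (0.01222/(2A)) t.
t = 2A(√h₀ − √h)/0.01222 = 2·7.416·(√2.869 − √1.519)/0.01222
  = 14.8320 × (1.69381 − 1.23248) / 0.01222 = 559.945 s.

559.9 s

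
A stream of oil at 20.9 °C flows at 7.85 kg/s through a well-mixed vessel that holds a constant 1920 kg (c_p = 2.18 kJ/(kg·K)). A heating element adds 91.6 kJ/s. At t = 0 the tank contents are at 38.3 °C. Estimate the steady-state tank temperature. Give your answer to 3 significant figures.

First-law balance (no shaft work): M c_p dT/dt = ṁ c_p (T_in − T) + 91.6.
At steady state dT/dt = 0 ⇒ T_ss = T_in + Q̇/(ṁ c_p) = 20.9 + 91.6/(7.85·2.18) = 26.253 °C.

26.3 °C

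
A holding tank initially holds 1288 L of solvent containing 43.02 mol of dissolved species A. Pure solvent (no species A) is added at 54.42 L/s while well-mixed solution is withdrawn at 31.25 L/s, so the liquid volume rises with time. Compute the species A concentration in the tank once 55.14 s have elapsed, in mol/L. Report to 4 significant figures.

Total volume: dV/dt = Q_in − Q_out = 23.1700 L/s, so V(t) = 1288 + 23.1700 t and V(55.14) = 2565.59 L.
Species balance (pure solvent in): dm/dt = −Q_out · m/V(t).
dm/m = −Q_out dt/(V₀ + 23.1700 t); integrating gives ln(m/m₀) = −(Q_out/(Q_in−Q_out)) ln(V/V₀).
m = m₀ (V₀/V)^(Q_out/(Q_in−Q_out)) = 43.02 × (1288/2565.59)^(1.34873) = 16.9838 mol.
C = m/V = 16.9838/2565.59 = 0.00661982 mol/L.

0.006620 mol/L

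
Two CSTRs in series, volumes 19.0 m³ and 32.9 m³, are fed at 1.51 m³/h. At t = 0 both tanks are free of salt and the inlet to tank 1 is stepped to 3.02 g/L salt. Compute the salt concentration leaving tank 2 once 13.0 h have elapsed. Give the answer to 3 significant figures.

Species balance on tank i: dCᵢ/dt = (Cᵢ₋₁ − Cᵢ)/τᵢ with τᵢ = Vᵢ/Q.
τ₁ = 19.0/1.51 = 12.583 h; τ₂ = 32.9/1.51 = 21.788 h.
Tank 1: C₁ = C_in(1 − e^(−t/τ₁)). Tank 2 (τ₁ ≠ τ₂): C₂ = C_in[1 − (τ₁ e^(−t/τ₁) − τ₂ e^(−t/τ₂))/(τ₁ − τ₂)].
At t = 13.0: e^(−t/τ₁) = 0.35588, e^(−t/τ₂) = 0.55065.
C₂ = 3.02·[1 − (12.583·0.35588 − 21.788·0.55065)/(-9.2053)] = 3.02·0.18312 = 0.55302 g/L.

0.553 g/L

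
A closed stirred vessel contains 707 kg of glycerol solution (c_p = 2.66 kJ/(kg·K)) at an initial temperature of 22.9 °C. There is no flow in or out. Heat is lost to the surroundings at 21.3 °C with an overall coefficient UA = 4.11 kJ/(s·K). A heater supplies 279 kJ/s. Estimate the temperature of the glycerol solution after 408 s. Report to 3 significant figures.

62.0 °C

Lumped-capacitance energy balance: M c_p dT/dt = UA(T_amb − T) + Q̇.
dT/dt = (T_ss − T)/τ with T_ss = T_amb + Q̇/UA = 21.3 + 279/4.11 = 89.183 °C, τ = M c_p/UA = 707·2.66/4.11 = 457.57 s.
This is linear first-order; T(t) = T_ss + (T₀ − T_ss) e^(−t/τ).
T(408) = 89.183 + (-66.283)·0.40997 = 62.009 °C.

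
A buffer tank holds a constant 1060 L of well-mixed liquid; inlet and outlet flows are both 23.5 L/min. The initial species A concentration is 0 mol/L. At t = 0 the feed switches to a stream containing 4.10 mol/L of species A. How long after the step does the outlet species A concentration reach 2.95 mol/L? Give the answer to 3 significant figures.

Unsteady species balance (constant V, well mixed): V dC/dt = Q(C_in − C), so τ = V/Q = 45.106 min.
C(t) = C_in + (C₀ − C_in) e^(−t/τ). Set C = 2.95 and solve for t:
e^(−t/τ) = (C − C_in)/(C₀ − C_in) = (2.95 − 4.10)/(0 − 4.10) = 0.28049
t = −τ ln(…) = 45.106 × 1.2712 = 57.340 min.

57.3 min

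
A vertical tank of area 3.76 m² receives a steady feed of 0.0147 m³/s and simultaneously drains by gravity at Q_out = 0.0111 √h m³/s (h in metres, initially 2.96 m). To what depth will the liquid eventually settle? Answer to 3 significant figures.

1.75 m

A dh/dt = Q_in − 0.0111 √h. Steady state requires inflow = outflow:
Q_in = 0.0111 √h_ss ⇒ √h_ss = 0.0147/0.0111 = 1.3243.
h_ss = 1.3243² = 1.7538 m. (Since h₀ = 2.96 m > h_ss, the level will fall toward this value.)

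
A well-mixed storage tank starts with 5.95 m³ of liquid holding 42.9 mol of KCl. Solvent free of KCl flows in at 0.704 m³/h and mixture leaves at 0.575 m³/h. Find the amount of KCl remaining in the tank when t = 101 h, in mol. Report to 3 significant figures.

0.244 mol

Let m(t) be the amount of KCl. Volume: V(t) = V₀ + (Q_in − Q_out) t = 5.95 + 0.12900 t; V(101) = 18.979 m³.
Solute balance: dm/dt = 0 − Q_out C = −Q_out m/V(t).
Separate: dm/m = −Q_out dt/V(t) ⇒ ln(m/m₀) = −(Q_out/(Q_in−Q_out)) ln(V/V₀).
m = m₀ (V₀/V)^(Q_out/(Q_in−Q_out)) = 42.9 × (5.95/18.979)^(4.4574) = 0.24380 mol.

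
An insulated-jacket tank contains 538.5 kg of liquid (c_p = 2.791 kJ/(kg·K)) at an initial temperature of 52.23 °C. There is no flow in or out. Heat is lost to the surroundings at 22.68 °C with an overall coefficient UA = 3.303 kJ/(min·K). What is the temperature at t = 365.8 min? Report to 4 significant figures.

M c_p dT/dt = −UA(T − T_amb).
dT/dt = (T_ss − T)/τ with T_ss = T_amb = 22.6800 °C, τ = M c_p/UA = 538.5·2.791/3.303 = 455.027 min.
T approaches T_ss exponentially: T(t) = T_ss + (T₀ − T_ss) e^(−t/τ).
T(365.8) = 22.6800 + (29.5500)·0.447576 = 35.9059 °C.

35.91 °C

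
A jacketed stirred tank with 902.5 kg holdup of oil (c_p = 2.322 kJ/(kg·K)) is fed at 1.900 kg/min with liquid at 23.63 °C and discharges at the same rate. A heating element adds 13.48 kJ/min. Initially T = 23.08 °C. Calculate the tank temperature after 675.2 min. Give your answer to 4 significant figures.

25.82 °C

Energy balance: M c_p dT/dt = ṁ c_p (T_in − T) + 13.48.
Rearrange: dT/dt = (T_ss − T)/τ with τ = M/ṁ = 475.000 min and T_ss = T_in + Q̇/(ṁ c_p) = 26.6854 °C.
This is linear first-order; T(t) = T_ss + (T₀ − T_ss) e^(−t/τ).
T(675.2) = 26.6854 + (-3.60544)·e^(−675.2/475.000) = 26.6854 + (-3.60544)·0.241358 = 25.8152 °C.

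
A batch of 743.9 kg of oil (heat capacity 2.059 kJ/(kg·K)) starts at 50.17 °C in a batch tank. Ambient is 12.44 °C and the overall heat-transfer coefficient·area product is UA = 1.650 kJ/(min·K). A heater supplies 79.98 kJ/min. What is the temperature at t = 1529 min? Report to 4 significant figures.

M c_p dT/dt = −UA(T − T_amb) + Q̇.
dT/dt = (T_ss − T)/τ with T_ss = T_amb + Q̇/UA = 12.44 + 79.98/1.650 = 60.9127 °C, τ = M c_p/UA = 743.9·2.059/1.650 = 928.297 min.
Solution: T(t) = T_ss + (T₀ − T_ss) e^(−t/τ).
T(1529) = 60.9127 + (-10.7427)·0.192607 = 58.8436 °C.

58.84 °C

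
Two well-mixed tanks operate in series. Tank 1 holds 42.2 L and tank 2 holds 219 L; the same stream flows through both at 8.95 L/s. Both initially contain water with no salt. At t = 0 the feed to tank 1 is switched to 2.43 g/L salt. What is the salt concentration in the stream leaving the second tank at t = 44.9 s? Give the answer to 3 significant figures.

Each tank obeys Vᵢ dCᵢ/dt = Q(Cᵢ₋₁ − Cᵢ), so τᵢ = Vᵢ/Q.
τ₁ = 42.2/8.95 = 4.7151 s; τ₂ = 219/8.95 = 24.469 s.
Tank 1: C₁ = C_in(1 − e^(−t/τ₁)). Tank 2 (τ₁ ≠ τ₂): C₂ = C_in[1 − (τ₁ e^(−t/τ₁) − τ₂ e^(−t/τ₂))/(τ₁ − τ₂)].
At t = 44.9: e^(−t/τ₁) = 7.3177e-05, e^(−t/τ₂) = 0.15962.
C₂ = 2.43·[1 − (4.7151·7.3177e-05 − 24.469·0.15962)/(-19.754)] = 2.43·0.80230 = 1.9496 g/L.

1.95 g/L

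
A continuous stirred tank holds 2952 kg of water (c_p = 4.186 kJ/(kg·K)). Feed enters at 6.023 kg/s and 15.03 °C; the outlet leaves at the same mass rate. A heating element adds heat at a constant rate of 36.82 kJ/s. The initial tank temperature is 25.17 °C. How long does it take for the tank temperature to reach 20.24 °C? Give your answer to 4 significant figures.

M c_p dT/dt = ṁ c_p (T_in − T) + Q̇.
τ = M/ṁ = 490.121 s; T_ss = T_in + Q̇/(ṁ c_p) = 16.4904 °C.
T(t) = T_ss + (T₀ − T_ss) e^(−t/τ). Set T = 20.24:
e^(−t/τ) = (20.24 − 16.4904)/(25.17 − 16.4904) = 0.432002
t = −490.121 · ln(0.432002) = 411.372 s.

411.4 s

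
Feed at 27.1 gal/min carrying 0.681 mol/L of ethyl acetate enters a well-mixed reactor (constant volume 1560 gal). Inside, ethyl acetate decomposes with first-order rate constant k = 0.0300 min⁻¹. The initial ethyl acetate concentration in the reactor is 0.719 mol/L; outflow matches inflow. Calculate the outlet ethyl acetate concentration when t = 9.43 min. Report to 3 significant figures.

V dC/dt = Q(C_in − C) − k V C.
dC/dt = (Q/V) C_in − (Q/V + k) C; effective rate a = Q/V + k = 0.017372 + 0.0300 = 0.047372 min⁻¹.
C_ss = Q C_in/(Q + kV) = 0.24973 mol/L; C(t) = C_ss + (C₀ − C_ss) e^(−a t).
C(9.43) = 0.24973 + (0.46927)·e^(−0.047372·9.43) = 0.24973 + (0.46927)·0.63973 = 0.54993 mol/L.

0.550 mol/L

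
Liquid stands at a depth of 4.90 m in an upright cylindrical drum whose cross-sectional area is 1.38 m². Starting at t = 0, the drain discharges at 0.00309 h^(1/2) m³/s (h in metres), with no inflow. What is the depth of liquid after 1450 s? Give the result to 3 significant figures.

0.348 m

With no inflow, A dh/dt = −0.00309 √h.
Separate and integrate: 2(√h − √h₀) = −(0.00309/A) t.
√h = √4.90 − 0.00309·1450/(2·1.38) = 2.2136 − 1.6234 = 0.59022.
h = 0.59022² = 0.34837 m.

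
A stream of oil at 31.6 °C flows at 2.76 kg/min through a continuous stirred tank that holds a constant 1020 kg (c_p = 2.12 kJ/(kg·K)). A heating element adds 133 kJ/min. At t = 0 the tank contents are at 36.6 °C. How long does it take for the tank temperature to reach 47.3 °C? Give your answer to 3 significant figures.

First-law balance (no shaft work): M c_p dT/dt = ṁ c_p (T_in − T) + 133.
τ = M/ṁ = 369.57 min; T_ss = T_in + Q̇/(ṁ c_p) = 54.330 °C.
T(t) = T_ss + (T₀ − T_ss) e^(−t/τ). Set T = 47.3:
e^(−t/τ) = (47.3 − 54.330)/(36.6 − 54.330) = 0.39652
t = −369.57 · ln(0.39652) = 341.86 min.

342 min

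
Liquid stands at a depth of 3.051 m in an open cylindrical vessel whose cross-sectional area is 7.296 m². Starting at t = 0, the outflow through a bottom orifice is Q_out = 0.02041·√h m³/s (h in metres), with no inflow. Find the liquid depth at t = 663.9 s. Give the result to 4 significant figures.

With no inflow, A dh/dt = −0.02041 √h.
Separate and integrate: 2(√h − √h₀) = −(0.02041/A) t.
√h = √3.051 − 0.02041·663.9/(2·7.296) = 1.74671 − 0.928605 = 0.818107.
h = 0.818107² = 0.669298 m.

0.6693 m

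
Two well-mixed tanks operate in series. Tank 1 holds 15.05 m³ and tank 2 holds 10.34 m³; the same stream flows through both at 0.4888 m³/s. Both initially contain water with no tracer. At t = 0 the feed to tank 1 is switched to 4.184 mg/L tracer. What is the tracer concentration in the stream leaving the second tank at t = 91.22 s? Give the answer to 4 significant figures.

Time constants: τᵢ = Vᵢ/Q for each well-mixed tank.
τ₁ = 15.05/0.4888 = 30.7897 s; τ₂ = 10.34/0.4888 = 21.1538 s.
Solving the cascade with C₁(0)=C₂(0)=0 gives C₂(t) = C_in[1 − (τ₁ e^(−t/τ₁) − τ₂ e^(−t/τ₂))/(τ₁ − τ₂)].
At t = 91.22: e^(−t/τ₁) = 0.0516802, e^(−t/τ₂) = 0.0134038.
C₂ = 4.184·[1 − (30.7897·0.0516802 − 21.1538·0.0134038)/(9.63584)] = 4.184·0.864290 = 3.61619 mg/L.

3.616 mg/L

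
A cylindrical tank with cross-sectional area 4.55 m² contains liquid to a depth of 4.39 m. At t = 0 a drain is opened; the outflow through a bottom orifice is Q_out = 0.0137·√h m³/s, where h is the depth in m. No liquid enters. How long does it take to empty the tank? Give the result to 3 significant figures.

A dh/dt = −Q_out = −0.0137 √h.
∫ h^(−1/2) dh = −(0.0137/A) ∫ dt, giving 2√h = 2√h₀ − (0.0137/A) t.
Set h = 0: 2√h₀ = (0.0137/A) t_empty ⇒ t_empty = 2A√h₀/0.0137.
t_empty = 2·4.55·√4.39/0.0137 = 9.1000·2.0952/0.0137 = 1391.7 s.

1390 s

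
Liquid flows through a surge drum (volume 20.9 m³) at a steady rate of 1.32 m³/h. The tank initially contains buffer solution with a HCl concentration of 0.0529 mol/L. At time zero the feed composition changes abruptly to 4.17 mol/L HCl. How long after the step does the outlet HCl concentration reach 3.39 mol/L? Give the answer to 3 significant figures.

26.3 h

Species balance on the tank: V dC/dt = Q(C_in − C), so τ = V/Q = 15.833 h.
C(t) = C_in + (C₀ − C_in) e^(−t/τ). Set C = 3.39 and solve for t:
e^(−t/τ) = (C − C_in)/(C₀ − C_in) = (3.39 − 4.17)/(0.0529 − 4.17) = 0.18945
t = −τ ln(…) = 15.833 × 1.6636 = 26.340 h.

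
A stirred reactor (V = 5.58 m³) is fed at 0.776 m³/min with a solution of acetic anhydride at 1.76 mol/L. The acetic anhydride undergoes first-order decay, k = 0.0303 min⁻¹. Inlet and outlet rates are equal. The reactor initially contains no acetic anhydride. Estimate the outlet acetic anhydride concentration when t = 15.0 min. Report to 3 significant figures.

1.33 mol/L

Accumulation = in − out − consumed: V dC/dt = Q C_in − Q C − k V C.
dC/dt = (Q/V) C_in − (Q/V + k) C; effective rate a = Q/V + k = 0.13907 + 0.0303 = 0.16937 min⁻¹.
C_ss = Q C_in/(Q + kV) = 1.4451 mol/L; C(t) = C_ss + (C₀ − C_ss) e^(−a t).
C(15.0) = 1.4451 + (-1.4451)·e^(−0.16937·15.0) = 1.4451 + (-1.4451)·0.078825 = 1.3312 mol/L.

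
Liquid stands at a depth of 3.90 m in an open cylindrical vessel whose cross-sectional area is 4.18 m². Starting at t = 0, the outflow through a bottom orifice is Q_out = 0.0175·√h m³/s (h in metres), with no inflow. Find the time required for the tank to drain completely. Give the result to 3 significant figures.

A dh/dt = −Q_out = −0.0175 √h.
∫ h^(−1/2) dh = −(0.0175/A) ∫ dt, giving 2√h = 2√h₀ − (0.0175/A) t.
Set h = 0: 2√h₀ = (0.0175/A) t_empty ⇒ t_empty = 2A√h₀/0.0175.
t_empty = 2·4.18·√3.90/0.0175 = 8.3600·1.9748/0.0175 = 943.41 s.

943 s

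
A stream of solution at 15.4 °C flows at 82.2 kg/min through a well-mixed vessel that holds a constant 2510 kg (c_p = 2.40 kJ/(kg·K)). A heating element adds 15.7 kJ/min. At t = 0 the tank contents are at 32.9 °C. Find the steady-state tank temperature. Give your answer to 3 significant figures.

15.5 °C

Heat balance on the well-mixed liquid: M c_p dT/dt = ṁ c_p (T_in − T) + 15.7.
At steady state dT/dt = 0 ⇒ T_ss = T_in + Q̇/(ṁ c_p) = 15.4 + 15.7/(82.2·2.40) = 15.480 °C.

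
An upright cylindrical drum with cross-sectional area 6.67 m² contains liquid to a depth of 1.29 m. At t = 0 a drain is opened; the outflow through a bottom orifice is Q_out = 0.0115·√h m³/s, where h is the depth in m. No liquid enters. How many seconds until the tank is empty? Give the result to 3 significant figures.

With no inflow, A dh/dt = −0.0115 √h.
∫ h^(−1/2) dh = −(0.0115/A) ∫ dt, giving 2√h = 2√h₀ − (0.0115/A) t.
Set h = 0: 2√h₀ = (0.0115/A) t_empty ⇒ t_empty = 2A√h₀/0.0115.
t_empty = 2·6.67·√1.29/0.0115 = 13.340·1.1358/0.0115 = 1317.5 s.

1320 s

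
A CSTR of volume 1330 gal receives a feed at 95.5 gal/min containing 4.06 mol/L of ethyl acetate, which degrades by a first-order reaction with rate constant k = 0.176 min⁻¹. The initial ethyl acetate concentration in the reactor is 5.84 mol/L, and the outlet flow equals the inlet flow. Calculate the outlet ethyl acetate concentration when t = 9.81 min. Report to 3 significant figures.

1.59 mol/L

Species balance: V dC/dt = Q C_in − Q C − k V C.
dC/dt = (Q/V) C_in − (Q/V + k) C; effective rate a = Q/V + k = 0.071805 + 0.176 = 0.24780 min⁻¹.
C_ss = Q C_in/(Q + kV) = 1.1764 mol/L; C(t) = C_ss + (C₀ − C_ss) e^(−a t).
C(9.81) = 1.1764 + (4.6636)·e^(−0.24780·9.81) = 1.1764 + (4.6636)·0.087952 = 1.5866 mol/L.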